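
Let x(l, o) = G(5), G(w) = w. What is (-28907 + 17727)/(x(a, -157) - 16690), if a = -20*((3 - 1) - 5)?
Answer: 2236/3337 ≈ 0.67006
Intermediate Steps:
a = 60 (a = -20*(2 - 5) = -20*(-3) = 60)
x(l, o) = 5
(-28907 + 17727)/(x(a, -157) - 16690) = (-28907 + 17727)/(5 - 16690) = -11180/(-16685) = -11180*(-1/16685) = 2236/3337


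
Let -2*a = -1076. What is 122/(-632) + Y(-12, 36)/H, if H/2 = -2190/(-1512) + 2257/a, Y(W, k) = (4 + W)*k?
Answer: -3107961739/120891172 ≈ -25.709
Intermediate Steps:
Y(W, k) = k*(4 + W)
a = 538 (a = -½*(-1076) = 538)
H = 382567/33894 (H = 2*(-2190/(-1512) + 2257/538) = 2*(-2190*(-1/1512) + 2257*(1/538)) = 2*(365/252 + 2257/538) = 2*(382567/67788) = 382567/33894 ≈ 11.287)
122/(-632) + Y(-12, 36)/H = 122/(-632) + (36*(4 - 12))/(382567/33894) = 122*(-1/632) + (36*(-8))*(33894/382567) = -61/316 - 288*33894/382567 = -61/316 - 9761472/382567 = -3107961739/120891172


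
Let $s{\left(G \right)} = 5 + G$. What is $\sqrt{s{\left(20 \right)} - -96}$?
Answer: $11$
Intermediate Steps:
$\sqrt{s{\left(20 \right)} - -96} = \sqrt{\left(5 + 20\right) - -96} = \sqrt{25 + \left(-93 + 189\right)} = \sqrt{25 + 96} = \sqrt{121} = 11$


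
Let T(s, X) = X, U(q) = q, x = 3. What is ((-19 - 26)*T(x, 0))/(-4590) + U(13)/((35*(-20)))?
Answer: -13/700 ≈ -0.018571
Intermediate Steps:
((-19 - 26)*T(x, 0))/(-4590) + U(13)/((35*(-20))) = ((-19 - 26)*0)/(-4590) + 13/((35*(-20))) = -45*0*(-1/4590) + 13/(-700) = 0*(-1/4590) + 13*(-1/700) = 0 - 13/700 = -13/700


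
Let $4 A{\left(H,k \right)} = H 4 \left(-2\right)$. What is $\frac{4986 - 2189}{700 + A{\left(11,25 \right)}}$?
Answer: $\frac{2797}{678} \approx 4.1254$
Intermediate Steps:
$A{\left(H,k \right)} = - 2 H$ ($A{\left(H,k \right)} = \frac{H 4 \left(-2\right)}{4} = \frac{4 H \left(-2\right)}{4} = \frac{\left(-8\right) H}{4} = - 2 H$)
$\frac{4986 - 2189}{700 + A{\left(11,25 \right)}} = \frac{4986 - 2189}{700 - 22} = \frac{2797}{700 - 22} = \frac{2797}{678}$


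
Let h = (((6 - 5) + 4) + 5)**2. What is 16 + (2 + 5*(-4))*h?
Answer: -1784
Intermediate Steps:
h = 100 (h = ((1 + 4) + 5)**2 = (5 + 5)**2 = 10**2 = 100)
16 + (2 + 5*(-4))*h = 16 + (2 + 5*(-4))*100 = 16 + (2 - 20)*100 = 16 - 18*100 = 16 - 1800 = -1784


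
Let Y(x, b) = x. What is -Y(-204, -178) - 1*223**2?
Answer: -49525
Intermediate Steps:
-Y(-204, -178) - 1*223**2 = -1*(-204) - 1*223**2 = 204 - 1*49729 = 204 - 49729 = -49525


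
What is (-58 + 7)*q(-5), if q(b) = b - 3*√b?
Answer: 255 + 153*I*√5 ≈ 255.0 + 342.12*I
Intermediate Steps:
(-58 + 7)*q(-5) = (-58 + 7)*(-5 - 3*I*√5) = -51*(-5 - 3*I*√5) = 255 + 153*I*√5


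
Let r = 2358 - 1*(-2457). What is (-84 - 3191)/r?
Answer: -655/963 ≈ -0.68017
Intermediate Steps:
r = 4815 (r = 2358 + 2457 = 4815)
(-84 - 3191)/r = (-84 - 3191)/4815 = -3275*1/4815 = -655/963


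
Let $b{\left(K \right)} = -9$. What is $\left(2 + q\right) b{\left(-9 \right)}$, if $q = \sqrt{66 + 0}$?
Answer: $-18 - 9 \sqrt{66} \approx -91.116$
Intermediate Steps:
$q = \sqrt{66} \approx 8.124$
$\left(2 + q\right) b{\left(-9 \right)} = \left(2 + \sqrt{66}\right) \left(-9\right) = -18 - 9 \sqrt{66}$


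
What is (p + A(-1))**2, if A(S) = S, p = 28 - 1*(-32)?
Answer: 3481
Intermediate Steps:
p = 60 (p = 28 + 32 = 60)
(p + A(-1))**2 = (60 - 1)**2 = 59**2 = 3481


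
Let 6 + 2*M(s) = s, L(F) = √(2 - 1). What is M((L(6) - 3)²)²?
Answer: 1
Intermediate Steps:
L(F) = 1 (L(F) = √1 = 1)
M(s) = -3 + s/2
M((L(6) - 3)²)² = (-3 + (1 - 3)²/2)² = (-3 + (½)*(-2)²)² = (-3 + (½)*4)² = (-3 + 2)² = (-1)² = 1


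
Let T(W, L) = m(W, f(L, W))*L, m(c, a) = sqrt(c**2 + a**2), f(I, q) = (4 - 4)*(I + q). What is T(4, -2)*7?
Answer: -56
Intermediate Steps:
f(I, q) = 0 (f(I, q) = 0*(I + q) = 0)
m(c, a) = sqrt(a**2 + c**2)
T(W, L) = L*sqrt(W**2) (T(W, L) = sqrt(0**2 + W**2)*L = sqrt(0 + W**2)*L = sqrt(W**2)*L = L*sqrt(W**2))
T(4, -2)*7 = -2*sqrt(4**2)*7 = -2*sqrt(16)*7 = -2*4*7 = -8*7 = -56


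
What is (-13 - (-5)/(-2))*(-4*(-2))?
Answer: -124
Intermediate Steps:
(-13 - (-5)/(-2))*(-4*(-2)) = (-13 - (-5)*(-1)/2)*8 = (-13 - 1*5/2)*8 = (-13 - 5/2)*8 = -31/2*8 = -124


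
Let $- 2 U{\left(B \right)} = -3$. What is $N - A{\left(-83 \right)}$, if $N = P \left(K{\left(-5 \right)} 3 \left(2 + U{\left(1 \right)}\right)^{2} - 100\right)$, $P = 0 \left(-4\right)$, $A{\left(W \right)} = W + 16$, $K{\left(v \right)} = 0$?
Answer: $67$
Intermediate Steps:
$U{\left(B \right)} = \frac{3}{2}$ ($U{\left(B \right)} = \left(- \frac{1}{2}\right) \left(-3\right) = \frac{3}{2}$)
$A{\left(W \right)} = 16 + W$
$P = 0$
$N = 0$ ($N = 0 \left(0 \cdot 3 \left(2 + \frac{3}{2}\right)^{2} - 100\right) = 0 \left(0 \left(\frac{7}{2}\right)^{2} - 100\right) = 0 \left(0 \cdot \frac{49}{4} - 100\right) = 0 \left(0 - 100\right) = 0 \left(-100\right) = 0$)
$N - A{\left(-83 \right)} = 0 - \left(16 - 83\right) = 0 - -67 = 0 + 67 = 67$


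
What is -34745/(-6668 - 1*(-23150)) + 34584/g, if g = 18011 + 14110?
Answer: -60670073/58824258 ≈ -1.0314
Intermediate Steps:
g = 32121
-34745/(-6668 - 1*(-23150)) + 34584/g = -34745/(-6668 - 1*(-23150)) + 34584/32121 = -34745/(-6668 + 23150) + 34584*(1/32121) = -34745/16482 + 11528/10707 = -60670073/58824258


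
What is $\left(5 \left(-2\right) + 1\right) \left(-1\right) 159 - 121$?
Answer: $1310$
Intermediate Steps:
$\left(5 \left(-2\right) + 1\right) \left(-1\right) 159 - 121 = \left(-10 + 1\right) \left(-1\right) 159 - 121 = \left(-9\right) \left(-1\right) 159 - 121 = 9 \cdot 159 - 121 = 1431 - 121 = 1310$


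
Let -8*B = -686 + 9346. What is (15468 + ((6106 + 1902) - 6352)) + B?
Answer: 32083/2 ≈ 16042.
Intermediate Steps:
B = -2165/2 (B = -(-686 + 9346)/8 = -⅛*8660 = -2165/2 ≈ -1082.5)
(15468 + ((6106 + 1902) - 6352)) + B = (15468 + ((6106 + 1902) - 6352)) - 2165/2 = (15468 + (8008 - 6352)) - 2165/2 = (15468 + 1656) - 2165/2 = 17124 - 2165/2 = 32083/2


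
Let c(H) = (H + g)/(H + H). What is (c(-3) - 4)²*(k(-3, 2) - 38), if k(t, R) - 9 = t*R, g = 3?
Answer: -560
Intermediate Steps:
c(H) = (3 + H)/(2*H) (c(H) = (H + 3)/(H + H) = (3 + H)/((2*H)) = (3 + H)*(1/(2*H)) = (3 + H)/(2*H))
k(t, R) = 9 + R*t (k(t, R) = 9 + t*R = 9 + R*t)
(c(-3) - 4)²*(k(-3, 2) - 38) = ((½)*(3 - 3)/(-3) - 4)²*((9 + 2*(-3)) - 38) = ((½)*(-⅓)*0 - 4)²*((9 - 6) - 38) = (0 - 4)²*(3 - 38) = (-4)²*(-35) = 16*(-35) = -560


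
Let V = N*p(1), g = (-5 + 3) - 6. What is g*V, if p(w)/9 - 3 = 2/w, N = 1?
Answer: -360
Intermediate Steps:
g = -8 (g = -2 - 6 = -8)
p(w) = 27 + 18/w (p(w) = 27 + 9*(2/w) = 27 + 18/w)
V = 45 (V = 1*(27 + 18/1) = 1*(27 + 18*1) = 1*(27 + 18) = 1*45 = 45)
g*V = -8*45 = -360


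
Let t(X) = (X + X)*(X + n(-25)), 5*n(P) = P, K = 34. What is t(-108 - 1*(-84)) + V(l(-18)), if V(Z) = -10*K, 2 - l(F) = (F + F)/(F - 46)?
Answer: 1052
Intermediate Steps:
l(F) = 2 - 2*F/(-46 + F) (l(F) = 2 - (F + F)/(F - 46) = 2 - 2*F/(-46 + F))
n(P) = P/5
V(Z) = -340 (V(Z) = -10*34 = -340)
t(X) = 2*X*(-5 + X) (t(X) = (X + X)*(X + (⅕)*(-25)) = (2*X)*(X - 5) = (2*X)*(-5 + X) = 2*X*(-5 + X))
t(-108 - 1*(-84)) + V(l(-18)) = 2*(-108 - 1*(-84))*(-5 + (-108 - 1*(-84))) - 340 = 2*(-108 + 84)*(-5 + (-108 + 84)) - 340 = 2*(-24)*(-5 - 24) - 340 = 2*(-24)*(-29) - 340 = 1392 - 340 = 1052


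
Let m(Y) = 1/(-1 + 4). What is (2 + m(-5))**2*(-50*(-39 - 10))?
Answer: 120050/9 ≈ 13339.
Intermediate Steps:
m(Y) = 1/3
(2 + m(-5))**2*(-50*(-39 - 10)) = (2 + 1/3)**2*(-50*(-39 - 10)) = (7/3)**2*(-50*(-49)) = (49/9)*2450 = 120050/9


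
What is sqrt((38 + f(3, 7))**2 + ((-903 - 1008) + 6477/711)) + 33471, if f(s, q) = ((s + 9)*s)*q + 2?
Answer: 33471 + 2*sqrt(1170591585)/237 ≈ 33760.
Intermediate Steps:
f(s, q) = 2 + q*s*(9 + s) (f(s, q) = ((9 + s)*s)*q + 2 = (s*(9 + s))*q + 2 = q*s*(9 + s) + 2 = 2 + q*s*(9 + s))
sqrt((38 + f(3, 7))**2 + ((-903 - 1008) + 6477/711)) + 33471 = sqrt((38 + (2 + 7*3**2 + 9*7*3))**2 + ((-903 - 1008) + 6477/711)) + 33471 = sqrt((38 + (2 + 7*9 + 189))**2 + (-1911 + 6477*(1/711))) + 33471 = sqrt((38 + (2 + 63 + 189))**2 + (-1911 + 2159/237)) + 33471 = sqrt((38 + 254)**2 - 450748/237) + 33471 = sqrt(292**2 - 450748/237) + 33471 = sqrt(85264 - 450748/237) + 33471 = sqrt(19756820/237) + 33471 = 2*sqrt(1170591585)/237 + 33471 = 33471 + 2*sqrt(1170591585)/237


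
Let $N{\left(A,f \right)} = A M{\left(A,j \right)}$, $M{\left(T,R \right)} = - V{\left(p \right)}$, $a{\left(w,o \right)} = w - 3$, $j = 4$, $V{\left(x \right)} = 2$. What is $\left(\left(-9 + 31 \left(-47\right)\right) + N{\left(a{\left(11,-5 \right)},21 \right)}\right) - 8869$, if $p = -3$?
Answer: $-10351$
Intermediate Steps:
$a{\left(w,o \right)} = -3 + w$
$M{\left(T,R \right)} = -2$ ($M{\left(T,R \right)} = \left(-1\right) 2 = -2$)
$N{\left(A,f \right)} = - 2 A$ ($N{\left(A,f \right)} = A \left(-2\right) = - 2 A$)
$\left(\left(-9 + 31 \left(-47\right)\right) + N{\left(a{\left(11,-5 \right)},21 \right)}\right) - 8869 = \left(\left(-9 + 31 \left(-47\right)\right) - 2 \left(-3 + 11\right)\right) - 8869 = \left(\left(-9 - 1457\right) - 16\right) - 8869 = \left(-1466 - 16\right) - 8869 = -1482 - 8869 = -10351$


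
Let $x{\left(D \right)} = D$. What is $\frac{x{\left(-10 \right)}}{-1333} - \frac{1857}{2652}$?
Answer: $- \frac{816287}{1178372} \approx -0.69272$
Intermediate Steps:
$\frac{x{\left(-10 \right)}}{-1333} - \frac{1857}{2652} = - \frac{10}{-1333} - \frac{1857}{2652} = \left(-10\right) \left(- \frac{1}{1333}\right) - \frac{619}{884} = \frac{10}{1333} - \frac{619}{884} = - \frac{816287}{1178372}$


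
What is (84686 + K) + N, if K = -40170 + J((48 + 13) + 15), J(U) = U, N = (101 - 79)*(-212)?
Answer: 39928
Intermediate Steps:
N = -4664 (N = 22*(-212) = -4664)
K = -40094 (K = -40170 + ((48 + 13) + 15) = -40170 + (61 + 15) = -40170 + 76 = -40094)
(84686 + K) + N = (84686 - 40094) - 4664 = 44592 - 4664 = 39928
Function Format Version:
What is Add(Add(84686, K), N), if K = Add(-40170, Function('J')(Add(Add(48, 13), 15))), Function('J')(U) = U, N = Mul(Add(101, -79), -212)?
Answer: 39928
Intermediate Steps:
N = -4664 (N = Mul(22, -212) = -4664)
K = -40094 (K = Add(-40170, Add(Add(48, 13), 15)) = Add(-40170, Add(61, 15)) = Add(-40170, 76) = -40094)
Add(Add(84686, K), N) = Add(Add(84686, -40094), -4664) = Add(44592, -4664) = 39928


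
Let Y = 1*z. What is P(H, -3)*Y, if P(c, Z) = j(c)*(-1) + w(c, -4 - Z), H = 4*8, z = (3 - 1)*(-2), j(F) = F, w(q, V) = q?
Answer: 0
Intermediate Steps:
z = -4 (z = 2*(-2) = -4)
Y = -4 (Y = 1*(-4) = -4)
H = 32
P(c, Z) = 0 (P(c, Z) = c*(-1) + c = -c + c = 0)
P(H, -3)*Y = 0*(-4) = 0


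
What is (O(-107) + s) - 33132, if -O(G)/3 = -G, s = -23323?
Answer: -56776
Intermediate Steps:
O(G) = 3*G (O(G) = -(-3)*G = 3*G)
(O(-107) + s) - 33132 = (3*(-107) - 23323) - 33132 = (-321 - 23323) - 33132 = -23644 - 33132 = -56776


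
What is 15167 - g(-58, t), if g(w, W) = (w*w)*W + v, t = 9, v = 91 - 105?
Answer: -15095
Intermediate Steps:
v = -14
g(w, W) = -14 + W*w**2 (g(w, W) = (w*w)*W - 14 = w**2*W - 14 = W*w**2 - 14 = -14 + W*w**2)
15167 - g(-58, t) = 15167 - (-14 + 9*(-58)**2) = 15167 - (-14 + 9*3364) = 15167 - (-14 + 30276) = 15167 - 1*30262 = 15167 - 30262 = -15095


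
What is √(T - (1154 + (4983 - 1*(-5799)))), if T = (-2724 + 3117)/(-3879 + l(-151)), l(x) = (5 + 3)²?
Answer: I*√173720728895/3815 ≈ 109.25*I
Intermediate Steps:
l(x) = 64 (l(x) = 8² = 64)
T = -393/3815 (T = (-2724 + 3117)/(-3879 + 64) = 393/(-3815) = 393*(-1/3815) = -393/3815 ≈ -0.10301)
√(T - (1154 + (4983 - 1*(-5799)))) = √(-393/3815 - (1154 + (4983 - 1*(-5799)))) = √(-393/3815 - (1154 + (4983 + 5799))) = √(-393/3815 - (1154 + 10782)) = √(-393/3815 - 1*11936) = √(-393/3815 - 11936) = √(-45536233/3815) = I*√173720728895/3815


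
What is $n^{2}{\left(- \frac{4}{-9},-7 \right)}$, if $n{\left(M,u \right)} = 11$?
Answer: $121$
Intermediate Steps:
$n^{2}{\left(- \frac{4}{-9},-7 \right)} = 11^{2} = 121$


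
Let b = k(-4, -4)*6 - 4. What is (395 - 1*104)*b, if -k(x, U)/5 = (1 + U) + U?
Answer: 59946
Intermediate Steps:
k(x, U) = -5 - 10*U (k(x, U) = -5*((1 + U) + U) = -5*(1 + 2*U) = -5 - 10*U)
b = 206 (b = (-5 - 10*(-4))*6 - 4 = (-5 + 40)*6 - 4 = 35*6 - 4 = 210 - 4 = 206)
(395 - 1*104)*b = (395 - 1*104)*206 = (395 - 104)*206 = 291*206 = 59946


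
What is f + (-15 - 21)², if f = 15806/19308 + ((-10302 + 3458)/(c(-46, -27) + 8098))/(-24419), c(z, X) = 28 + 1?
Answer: 828177495444569/638622439434 ≈ 1296.8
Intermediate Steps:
c(z, X) = 29
f = 522813938105/638622439434 (f = 15806/19308 + ((-10302 + 3458)/(29 + 8098))/(-24419) = 15806*(1/19308) - 6844/8127*(-1/24419) = 7903/9654 - 6844*1/8127*(-1/24419) = 7903/9654 - 6844/8127*(-1/24419) = 7903/9654 + 6844/198453213 = 522813938105/638622439434 ≈ 0.81866)
f + (-15 - 21)² = 522813938105/638622439434 + (-15 - 21)² = 522813938105/638622439434 + (-36)² = 522813938105/638622439434 + 1296 = 828177495444569/638622439434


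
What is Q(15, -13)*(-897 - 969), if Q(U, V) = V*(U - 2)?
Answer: 315354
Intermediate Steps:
Q(U, V) = V*(-2 + U)
Q(15, -13)*(-897 - 969) = (-13*(-2 + 15))*(-897 - 969) = -13*13*(-1866) = -169*(-1866) = 315354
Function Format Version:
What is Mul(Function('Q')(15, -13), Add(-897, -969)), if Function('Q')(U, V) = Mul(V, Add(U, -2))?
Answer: 315354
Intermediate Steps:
Function('Q')(U, V) = Mul(V, Add(-2, U))
Mul(Function('Q')(15, -13), Add(-897, -969)) = Mul(Mul(-13, Add(-2, 15)), Add(-897, -969)) = Mul(Mul(-13, 13), -1866) = Mul(-169, -1866) = 315354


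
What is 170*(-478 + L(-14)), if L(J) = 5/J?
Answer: -569245/7 ≈ -81321.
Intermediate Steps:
170*(-478 + L(-14)) = 170*(-478 + 5/(-14)) = 170*(-478 + 5*(-1/14)) = 170*(-478 - 5/14) = 170*(-6697/14) = -569245/7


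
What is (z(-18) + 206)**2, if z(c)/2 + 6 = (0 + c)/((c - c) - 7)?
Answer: 1943236/49 ≈ 39658.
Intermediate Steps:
z(c) = -12 - 2*c/7 (z(c) = -12 + 2*((0 + c)/((c - c) - 7)) = -12 + 2*(c/(0 - 7)) = -12 + 2*(c/(-7)) = -12 + 2*(c*(-1/7)) = -12 + 2*(-c/7) = -12 - 2*c/7)
(z(-18) + 206)**2 = ((-12 - 2/7*(-18)) + 206)**2 = ((-12 + 36/7) + 206)**2 = (-48/7 + 206)**2 = (1394/7)**2 = 1943236/49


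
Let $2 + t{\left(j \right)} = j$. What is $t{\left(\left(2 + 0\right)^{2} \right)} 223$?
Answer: $446$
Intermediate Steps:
$t{\left(j \right)} = -2 + j$
$t{\left(\left(2 + 0\right)^{2} \right)} 223 = \left(-2 + \left(2 + 0\right)^{2}\right) 223 = \left(-2 + 2^{2}\right) 223 = \left(-2 + 4\right) 223 = 2 \cdot 223 = 446$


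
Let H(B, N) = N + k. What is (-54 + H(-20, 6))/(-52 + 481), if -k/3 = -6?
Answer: -10/143 ≈ -0.069930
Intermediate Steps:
k = 18 (k = -3*(-6) = 18)
H(B, N) = 18 + N (H(B, N) = N + 18 = 18 + N)
(-54 + H(-20, 6))/(-52 + 481) = (-54 + (18 + 6))/(-52 + 481) = (-54 + 24)/429 = -30*1/429 = -10/143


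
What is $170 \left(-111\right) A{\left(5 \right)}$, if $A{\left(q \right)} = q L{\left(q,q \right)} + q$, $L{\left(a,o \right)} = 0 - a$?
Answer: $377400$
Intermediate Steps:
$L{\left(a,o \right)} = - a$
$A{\left(q \right)} = q - q^{2}$ ($A{\left(q \right)} = q \left(- q\right) + q = - q^{2} + q = q - q^{2}$)
$170 \left(-111\right) A{\left(5 \right)} = 170 \left(-111\right) 5 \left(1 - 5\right) = - 18870 \cdot 5 \left(1 - 5\right) = - 18870 \cdot 5 \left(-4\right) = \left(-18870\right) \left(-20\right) = 377400$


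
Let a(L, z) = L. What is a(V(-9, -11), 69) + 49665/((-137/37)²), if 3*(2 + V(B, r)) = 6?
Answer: 67991385/18769 ≈ 3622.5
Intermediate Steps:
V(B, r) = 0 (V(B, r) = -2 + (⅓)*6 = -2 + 2 = 0)
a(V(-9, -11), 69) + 49665/((-137/37)²) = 0 + 49665/((-137/37)²) = 0 + 49665/(18769/1369) = 0 + 49665*(1369/18769) = 0 + 67991385/18769 = 67991385/18769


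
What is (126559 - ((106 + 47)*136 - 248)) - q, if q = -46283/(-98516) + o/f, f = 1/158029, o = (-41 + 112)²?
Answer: -78469786052323/98516 ≈ -7.9652e+8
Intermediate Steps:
o = 5041 (o = 71² = 5041)
f = 1/158029 ≈ 6.3280e-6
q = 78480228649807/98516 (q = -46283/(-98516) + 5041/(1/158029) = -46283*(-1/98516) + 5041*158029 = 46283/98516 + 796624189 = 78480228649807/98516 ≈ 7.9662e+8)
(126559 - ((106 + 47)*136 - 248)) - q = (126559 - ((106 + 47)*136 - 248)) - 1*78480228649807/98516 = (126559 - (153*136 - 248)) - 78480228649807/98516 = (126559 - (20808 - 248)) - 78480228649807/98516 = (126559 - 1*20560) - 78480228649807/98516 = (126559 - 20560) - 78480228649807/98516 = 105999 - 78480228649807/98516 = -78469786052323/98516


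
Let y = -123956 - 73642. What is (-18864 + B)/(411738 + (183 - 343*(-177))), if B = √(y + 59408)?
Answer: -786/19693 + I*√138190/472632 ≈ -0.039913 + 0.00078653*I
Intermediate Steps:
y = -197598
B = I*√138190 (B = √(-197598 + 59408) = √(-138190) = I*√138190 ≈ 371.74*I)
(-18864 + B)/(411738 + (183 - 343*(-177))) = (-18864 + I*√138190)/(411738 + (183 - 343*(-177))) = (-18864 + I*√138190)/(411738 + (183 + 60711)) = (-18864 + I*√138190)/(411738 + 60894) = (-18864 + I*√138190)/472632 = (-18864 + I*√138190)*(1/472632) = -786/19693 + I*√138190/472632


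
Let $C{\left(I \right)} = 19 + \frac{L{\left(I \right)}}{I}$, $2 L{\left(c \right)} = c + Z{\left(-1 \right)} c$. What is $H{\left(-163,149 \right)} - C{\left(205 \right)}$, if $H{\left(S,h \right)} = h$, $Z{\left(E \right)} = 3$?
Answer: $128$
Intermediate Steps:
$L{\left(c \right)} = 2 c$ ($L{\left(c \right)} = \frac{c + 3 c}{2} = \frac{4 c}{2} = 2 c$)
$C{\left(I \right)} = 21$ ($C{\left(I \right)} = 19 + \frac{2 I}{I} = 19 + 2 = 21$)
$H{\left(-163,149 \right)} - C{\left(205 \right)} = 149 - 21 = 128$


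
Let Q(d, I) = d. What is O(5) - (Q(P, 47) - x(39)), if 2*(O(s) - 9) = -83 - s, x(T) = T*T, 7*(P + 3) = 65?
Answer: 10358/7 ≈ 1479.7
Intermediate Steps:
P = 44/7 (P = -3 + (⅐)*65 = -3 + 65/7 = 44/7 ≈ 6.2857)
x(T) = T²
O(s) = -65/2 - s/2 (O(s) = 9 + (-83 - s)/2 = 9 + (-83/2 - s/2) = -65/2 - s/2)
O(5) - (Q(P, 47) - x(39)) = (-65/2 - ½*5) - (44/7 - 1*39²) = (-65/2 - 5/2) - (44/7 - 1*1521) = -35 - (44/7 - 1521) = -35 - 1*(-10603/7) = -35 + 10603/7 = 10358/7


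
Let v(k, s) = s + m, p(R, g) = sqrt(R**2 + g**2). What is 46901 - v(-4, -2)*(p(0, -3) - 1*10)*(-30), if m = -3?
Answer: 47951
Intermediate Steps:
v(k, s) = -3 + s (v(k, s) = s - 3 = -3 + s)
46901 - v(-4, -2)*(p(0, -3) - 1*10)*(-30) = 46901 - (-3 - 2)*(sqrt(0**2 + (-3)**2) - 1*10)*(-30) = 46901 - (-5*(sqrt(0 + 9) - 10))*(-30) = 46901 - (-5*(sqrt(9) - 10))*(-30) = 46901 - (-5*(3 - 10))*(-30) = 46901 - (-5*(-7))*(-30) = 46901 - 35*(-30) = 46901 - 1*(-1050) = 46901 + 1050 = 47951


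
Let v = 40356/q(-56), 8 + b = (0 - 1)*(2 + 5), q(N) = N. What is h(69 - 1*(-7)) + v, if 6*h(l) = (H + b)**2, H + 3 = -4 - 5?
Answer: -4194/7 ≈ -599.14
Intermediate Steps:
H = -12 (H = -3 + (-4 - 5) = -3 - 9 = -12)
b = -15 (b = -8 + (0 - 1)*(2 + 5) = -8 - 1*7 = -8 - 7 = -15)
v = -10089/14 (v = 40356/(-56) = 40356*(-1/56) = -10089/14 ≈ -720.64)
h(l) = 243/2 (h(l) = (-12 - 15)**2/6 = (1/6)*(-27)**2 = (1/6)*729 = 243/2)
h(69 - 1*(-7)) + v = 243/2 - 10089/14 = -4194/7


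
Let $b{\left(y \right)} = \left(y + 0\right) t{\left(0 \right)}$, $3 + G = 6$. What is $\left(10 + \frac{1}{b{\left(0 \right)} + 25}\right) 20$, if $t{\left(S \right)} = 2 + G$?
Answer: $\frac{1004}{5} \approx 200.8$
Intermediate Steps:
$G = 3$ ($G = -3 + 6 = 3$)
$t{\left(S \right)} = 5$ ($t{\left(S \right)} = 2 + 3 = 5$)
$b{\left(y \right)} = 5 y$ ($b{\left(y \right)} = \left(y + 0\right) 5 = y 5 = 5 y$)
$\left(10 + \frac{1}{b{\left(0 \right)} + 25}\right) 20 = \left(10 + \frac{1}{5 \cdot 0 + 25}\right) 20 = \left(10 + \frac{1}{0 + 25}\right) 20 = \left(10 + \frac{1}{25}\right) 20 = \frac{251}{25} \cdot 20 = \frac{1004}{5}$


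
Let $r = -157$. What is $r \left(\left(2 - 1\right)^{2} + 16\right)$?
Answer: $-2669$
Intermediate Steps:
$r \left(\left(2 - 1\right)^{2} + 16\right) = - 157 \left(\left(2 - 1\right)^{2} + 16\right) = - 157 \left(1^{2} + 16\right) = - 157 \left(1 + 16\right) = \left(-157\right) 17 = -2669$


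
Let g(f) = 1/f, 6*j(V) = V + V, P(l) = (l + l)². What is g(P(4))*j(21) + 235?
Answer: 15047/64 ≈ 235.11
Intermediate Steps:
P(l) = 4*l² (P(l) = (2*l)² = 4*l²)
j(V) = V/3 (j(V) = (V + V)/6 = (2*V)/6 = V/3)
g(P(4))*j(21) + 235 = ((⅓)*21)/((4*4²)) + 235 = 7/(4*16) + 235 = 7/64 + 235 = 15047/64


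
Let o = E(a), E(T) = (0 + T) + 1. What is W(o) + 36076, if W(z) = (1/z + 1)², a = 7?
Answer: 2308945/64 ≈ 36077.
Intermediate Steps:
E(T) = 1 + T (E(T) = T + 1 = 1 + T)
o = 8 (o = 1 + 7 = 8)
W(z) = (1 + 1/z)² (W(z) = (1/z + 1)² = (1 + 1/z)²)
W(o) + 36076 = (1 + 8)²/8² + 36076 = (1/64)*9² + 36076 = (1/64)*81 + 36076 = 81/64 + 36076 = 2308945/64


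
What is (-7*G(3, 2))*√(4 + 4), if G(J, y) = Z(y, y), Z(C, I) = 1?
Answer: -14*√2 ≈ -19.799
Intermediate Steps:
G(J, y) = 1
(-7*G(3, 2))*√(4 + 4) = (-7*1)*√(4 + 4) = -14*√2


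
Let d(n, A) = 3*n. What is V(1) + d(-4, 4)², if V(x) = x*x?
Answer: 145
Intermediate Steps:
V(x) = x²
V(1) + d(-4, 4)² = 1² + (3*(-4))² = 1 + (-12)² = 1 + 144 = 145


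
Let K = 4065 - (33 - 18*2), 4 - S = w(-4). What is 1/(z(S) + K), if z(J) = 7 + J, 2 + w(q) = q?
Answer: 1/4085 ≈ 0.00024480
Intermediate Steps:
w(q) = -2 + q
S = 10 (S = 4 - (-2 - 4) = 4 - 1*(-6) = 4 + 6 = 10)
K = 4068 (K = 4065 - (33 - 36) = 4065 - 1*(-3) = 4065 + 3 = 4068)
1/(z(S) + K) = 1/((7 + 10) + 4068) = 1/(17 + 4068) = 1/4085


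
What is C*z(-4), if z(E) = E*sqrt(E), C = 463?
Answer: -3704*I ≈ -3704.0*I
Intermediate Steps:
z(E) = E**(3/2)
C*z(-4) = 463*(-4)**(3/2) = 463*(-8*I) = -3704*I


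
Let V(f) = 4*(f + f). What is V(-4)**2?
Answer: 1024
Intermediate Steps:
V(f) = 8*f (V(f) = 4*(2*f) = 8*f)
V(-4)**2 = (8*(-4))**2 = (-32)**2 = 1024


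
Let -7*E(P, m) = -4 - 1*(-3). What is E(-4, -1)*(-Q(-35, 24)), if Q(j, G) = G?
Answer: -24/7 ≈ -3.4286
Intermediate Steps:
E(P, m) = 1/7 (E(P, m) = -(-4 - 1*(-3))/7 = -(-4 + 3)/7 = -1/7*(-1) = 1/7)
E(-4, -1)*(-Q(-35, 24)) = (-1*24)/7 = (1/7)*(-24) = -24/7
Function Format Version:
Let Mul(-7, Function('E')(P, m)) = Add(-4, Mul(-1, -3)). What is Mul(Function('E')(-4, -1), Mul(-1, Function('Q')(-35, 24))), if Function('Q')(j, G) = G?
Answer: Rational(-24, 7) ≈ -3.4286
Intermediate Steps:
Function('E')(P, m) = Rational(1, 7) (Function('E')(P, m) = Mul(Rational(-1, 7), Add(-4, Mul(-1, -3))) = Mul(Rational(-1, 7), Add(-4, 3)) = Mul(Rational(-1, 7), -1) = Rational(1, 7))
Mul(Function('E')(-4, -1), Mul(-1, Function('Q')(-35, 24))) = Mul(Rational(1, 7), Mul(-1, 24)) = Mul(Rational(1, 7), -24) = Rational(-24, 7)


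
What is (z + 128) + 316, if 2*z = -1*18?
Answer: 435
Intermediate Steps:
z = -9 (z = (-1*18)/2 = (1/2)*(-18) = -9)
(z + 128) + 316 = (-9 + 128) + 316 = 119 + 316 = 435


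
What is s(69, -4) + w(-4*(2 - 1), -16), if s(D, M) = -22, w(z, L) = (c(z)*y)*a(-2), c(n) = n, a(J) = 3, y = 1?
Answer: -34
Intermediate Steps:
w(z, L) = 3*z (w(z, L) = (z*1)*3 = z*3 = 3*z)
s(69, -4) + w(-4*(2 - 1), -16) = -22 + 3*(-4*(2 - 1)) = -22 + 3*(-4*1) = -22 + 3*(-4) = -22 - 12 = -34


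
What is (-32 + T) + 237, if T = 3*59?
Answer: 382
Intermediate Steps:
T = 177
(-32 + T) + 237 = (-32 + 177) + 237 = 145 + 237 = 382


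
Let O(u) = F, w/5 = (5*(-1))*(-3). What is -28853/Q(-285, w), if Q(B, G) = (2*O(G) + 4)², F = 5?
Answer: -28853/196 ≈ -147.21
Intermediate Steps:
w = 75 (w = 5*((5*(-1))*(-3)) = 5*(-5*(-3)) = 5*15 = 75)
O(u) = 5
Q(B, G) = 196 (Q(B, G) = (2*5 + 4)² = (10 + 4)² = 14² = 196)
-28853/Q(-285, w) = -28853/196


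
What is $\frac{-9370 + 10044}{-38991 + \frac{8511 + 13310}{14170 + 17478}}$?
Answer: $- \frac{21330752}{1233965347} \approx -0.017286$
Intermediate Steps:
$\frac{-9370 + 10044}{-38991 + \frac{8511 + 13310}{14170 + 17478}} = \frac{674}{-38991 + \frac{21821}{31648}} = \frac{674}{- \frac{1233965347}{31648}} = 674 \left(- \frac{31648}{1233965347}\right) = - \frac{21330752}{1233965347}$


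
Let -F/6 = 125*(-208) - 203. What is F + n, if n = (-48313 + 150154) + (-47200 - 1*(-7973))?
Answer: 219832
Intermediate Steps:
F = 157218 (F = -6*(125*(-208) - 203) = -6*(-26000 - 203) = -6*(-26203) = 157218)
n = 62614 (n = 101841 + (-47200 + 7973) = 101841 - 39227 = 62614)
F + n = 157218 + 62614 = 219832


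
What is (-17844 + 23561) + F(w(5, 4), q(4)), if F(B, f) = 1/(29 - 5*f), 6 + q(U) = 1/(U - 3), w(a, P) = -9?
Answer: 308719/54 ≈ 5717.0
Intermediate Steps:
q(U) = -6 + 1/(-3 + U) (q(U) = -6 + 1/(U - 3) = -6 + 1/(-3 + U))
(-17844 + 23561) + F(w(5, 4), q(4)) = (-17844 + 23561) - 1/(-29 + 5*((19 - 6*4)/(-3 + 4))) = 5717 - 1/(-29 + 5*((19 - 24)/1)) = 5717 - 1/(-29 + 5*(1*(-5))) = 5717 - 1/(-29 + 5*(-5)) = 5717 - 1/(-29 - 25) = 5717 - 1/(-54) = 5717 - 1*(-1/54) = 5717 + 1/54 = 308719/54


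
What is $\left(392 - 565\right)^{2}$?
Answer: $29929$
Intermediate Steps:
$\left(392 - 565\right)^{2} = \left(-173\right)^{2} = 29929$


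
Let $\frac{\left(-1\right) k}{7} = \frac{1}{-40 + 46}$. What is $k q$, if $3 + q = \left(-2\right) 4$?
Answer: $\frac{77}{6} \approx 12.833$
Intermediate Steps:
$k = - \frac{7}{6}$ ($k = - \frac{7}{-40 + 46} = - \frac{7}{6} \approx -1.1667$)
$q = -11$ ($q = -3 - 8 = -11$)
$k q = \left(- \frac{7}{6}\right) \left(-11\right) = \frac{77}{6}$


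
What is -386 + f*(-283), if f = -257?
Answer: 72345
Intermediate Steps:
-386 + f*(-283) = -386 - 257*(-283) = -386 + 72731 = 72345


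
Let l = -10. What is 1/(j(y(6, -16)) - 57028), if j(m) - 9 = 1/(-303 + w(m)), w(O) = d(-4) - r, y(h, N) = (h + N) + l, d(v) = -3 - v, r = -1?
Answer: -301/17162720 ≈ -1.7538e-5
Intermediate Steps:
y(h, N) = -10 + N + h (y(h, N) = (h + N) - 10 = (N + h) - 10 = -10 + N + h)
w(O) = 2 (w(O) = (-3 - 1*(-4)) - 1*(-1) = (-3 + 4) + 1 = 1 + 1 = 2)
j(m) = 2708/301 (j(m) = 9 + 1/(-303 + 2) = 9 + 1/(-301) = 9 - 1/301 = 2708/301)
1/(j(y(6, -16)) - 57028) = 1/(2708/301 - 57028) = 1/(-17162720/301) = -301/17162720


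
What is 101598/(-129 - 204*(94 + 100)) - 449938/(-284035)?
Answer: -732839976/751840645 ≈ -0.97473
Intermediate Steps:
101598/(-129 - 204*(94 + 100)) - 449938/(-284035) = 101598/(-129 - 204*194) - 449938*(-1/284035) = 101598/(-129 - 39576) + 449938/284035 = 101598/(-39705) + 449938/284035 = 101598*(-1/39705) + 449938/284035 = -33866/13235 + 449938/284035 = -732839976/751840645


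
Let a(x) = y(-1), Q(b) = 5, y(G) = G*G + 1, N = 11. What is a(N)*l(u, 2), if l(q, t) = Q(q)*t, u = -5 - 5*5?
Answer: 20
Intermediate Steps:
y(G) = 1 + G**2 (y(G) = G**2 + 1 = 1 + G**2)
a(x) = 2 (a(x) = 1 + (-1)**2 = 1 + 1 = 2)
u = -30 (u = -5 - 25 = -30)
l(q, t) = 5*t
a(N)*l(u, 2) = 2*(5*2) = 2*10 = 20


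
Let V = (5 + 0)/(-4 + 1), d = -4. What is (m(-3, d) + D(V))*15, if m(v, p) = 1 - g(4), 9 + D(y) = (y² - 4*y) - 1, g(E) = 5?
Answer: -205/3 ≈ -68.333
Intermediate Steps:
V = -5/3 (V = 5/(-3) = 5*(-⅓) = -5/3 ≈ -1.6667)
D(y) = -10 + y² - 4*y (D(y) = -9 + ((y² - 4*y) - 1) = -9 + (-1 + y² - 4*y) = -10 + y² - 4*y)
m(v, p) = -4 (m(v, p) = 1 - 1*5 = 1 - 5 = -4)
(m(-3, d) + D(V))*15 = (-4 + (-10 + (-5/3)² - 4*(-5/3)))*15 = (-4 + (-10 + 25/9 + 20/3))*15 = (-4 - 5/9)*15 = -41/9*15 = -205/3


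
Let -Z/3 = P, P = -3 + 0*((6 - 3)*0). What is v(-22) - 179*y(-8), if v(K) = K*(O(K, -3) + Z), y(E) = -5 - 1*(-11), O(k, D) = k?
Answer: -788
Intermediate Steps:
P = -3 (P = -3 + 0*(3*0) = -3 + 0*0 = -3 + 0 = -3)
Z = 9 (Z = -3*(-3) = 9)
y(E) = 6 (y(E) = -5 + 11 = 6)
v(K) = K*(9 + K) (v(K) = K*(K + 9) = K*(9 + K))
v(-22) - 179*y(-8) = -22*(9 - 22) - 179*6 = -22*(-13) - 1074 = 286 - 1074 = -788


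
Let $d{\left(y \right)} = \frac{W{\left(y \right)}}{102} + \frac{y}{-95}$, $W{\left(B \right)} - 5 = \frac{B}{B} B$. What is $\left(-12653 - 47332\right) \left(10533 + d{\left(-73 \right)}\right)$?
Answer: $- \frac{12004734066}{19} \approx -6.3183 \cdot 10^{8}$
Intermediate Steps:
$W{\left(B \right)} = 5 + B$ ($W{\left(B \right)} = 5 + \frac{B}{B} B = 5 + 1 B = 5 + B$)
$d{\left(y \right)} = \frac{5}{102} - \frac{7 y}{9690}$ ($d{\left(y \right)} = \frac{5 + y}{102} + \frac{y}{-95} = \left(5 + y\right) \frac{1}{102} + y \left(- \frac{1}{95}\right) = \left(\frac{5}{102} + \frac{y}{102}\right) - \frac{y}{95} = \frac{5}{102} - \frac{7 y}{9690}$)
$\left(-12653 - 47332\right) \left(10533 + d{\left(-73 \right)}\right) = \left(-12653 - 47332\right) \left(10533 + \left(\frac{5}{102} - - \frac{511}{9690}\right)\right) = - 59985 \left(10533 + \left(\frac{5}{102} + \frac{511}{9690}\right)\right) = - 59985 \left(10533 + \frac{29}{285}\right) = \left(-59985\right) \frac{3001934}{285} = - \frac{12004734066}{19}$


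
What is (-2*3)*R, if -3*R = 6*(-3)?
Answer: -36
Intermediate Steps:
R = 6 (R = -2*(-3) = -⅓*(-18) = 6)
(-2*3)*R = -2*3*6 = -6*6 = -36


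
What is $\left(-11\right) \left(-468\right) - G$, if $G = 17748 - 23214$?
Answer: $10614$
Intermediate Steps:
$G = -5466$ ($G = 17748 - 23214 = -5466$)
$\left(-11\right) \left(-468\right) - G = \left(-11\right) \left(-468\right) - -5466 = 5148 + 5466 = 10614$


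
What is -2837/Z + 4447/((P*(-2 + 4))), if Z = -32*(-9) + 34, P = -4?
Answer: -727315/1288 ≈ -564.69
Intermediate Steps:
Z = 322 (Z = 288 + 34 = 322)
-2837/Z + 4447/((P*(-2 + 4))) = -2837/322 + 4447/((-4*(-2 + 4))) = -2837*1/322 + 4447/((-4*2)) = -2837/322 + 4447/(-8) = -2837/322 + 4447*(-⅛) = -2837/322 - 4447/8 = -727315/1288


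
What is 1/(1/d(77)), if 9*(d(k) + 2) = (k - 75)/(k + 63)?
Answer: -1259/630 ≈ -1.9984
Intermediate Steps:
d(k) = -2 + (-75 + k)/(9*(63 + k)) (d(k) = -2 + ((k - 75)/(k + 63))/9 = -2 + ((-75 + k)/(63 + k))/9 = -2 + (-75 + k)/(9*(63 + k)))
1/(1/d(77)) = 1/(1/((-1209 - 17*77)/(9*(63 + 77)))) = 1/(1/((⅑)*(-1209 - 1309)/140)) = 1/(1/((⅑)*(1/140)*(-2518))) = 1/(1/(-1259/630)) = 1/(-630/1259) = -1259/630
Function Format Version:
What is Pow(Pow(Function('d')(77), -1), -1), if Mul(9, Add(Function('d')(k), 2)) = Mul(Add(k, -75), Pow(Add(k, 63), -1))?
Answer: Rational(-1259, 630) ≈ -1.9984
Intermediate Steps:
Function('d')(k) = Add(-2, Mul(Rational(1, 9), Pow(Add(63, k), -1), Add(-75, k))) (Function('d')(k) = Add(-2, Mul(Rational(1, 9), Mul(Add(k, -75), Pow(Add(k, 63), -1)))) = Add(-2, Mul(Rational(1, 9), Mul(Add(-75, k), Pow(Add(63, k), -1)))) = Add(-2, Mul(Rational(1, 9), Mul(Pow(Add(63, k), -1), Add(-75, k)))) = Add(-2, Mul(Rational(1, 9), Pow(Add(63, k), -1), Add(-75, k))))
Pow(Pow(Function('d')(77), -1), -1) = Pow(Pow(Mul(Rational(1, 9), Pow(Add(63, 77), -1), Add(-1209, Mul(-17, 77))), -1), -1) = Pow(Pow(Mul(Rational(1, 9), Pow(140, -1), Add(-1209, -1309)), -1), -1) = Pow(Pow(Mul(Rational(1, 9), Rational(1, 140), -2518), -1), -1) = Pow(Pow(Rational(-1259, 630), -1), -1) = Pow(Rational(-630, 1259), -1) = Rational(-1259, 630)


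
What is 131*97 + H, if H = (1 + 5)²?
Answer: 12743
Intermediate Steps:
H = 36 (H = 6² = 36)
131*97 + H = 131*97 + 36 = 12707 + 36 = 12743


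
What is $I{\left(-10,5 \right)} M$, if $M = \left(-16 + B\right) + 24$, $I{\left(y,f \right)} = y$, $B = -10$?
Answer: $20$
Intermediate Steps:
$M = -2$ ($M = \left(-16 - 10\right) + 24 = -26 + 24 = -2$)
$I{\left(-10,5 \right)} M = \left(-10\right) \left(-2\right) = 20$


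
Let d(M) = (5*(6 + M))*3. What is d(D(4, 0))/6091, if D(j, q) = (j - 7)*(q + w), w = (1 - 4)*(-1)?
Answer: -45/6091 ≈ -0.0073880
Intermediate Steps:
w = 3 (w = -3*(-1) = 3)
D(j, q) = (-7 + j)*(3 + q) (D(j, q) = (j - 7)*(q + 3) = (-7 + j)*(3 + q))
d(M) = 90 + 15*M (d(M) = (30 + 5*M)*3 = 90 + 15*M)
d(D(4, 0))/6091 = (90 + 15*(-21 - 7*0 + 3*4 + 4*0))/6091 = (90 + 15*(-21 + 0 + 12 + 0))*(1/6091) = (90 + 15*(-9))*(1/6091) = (90 - 135)*(1/6091) = -45*1/6091 = -45/6091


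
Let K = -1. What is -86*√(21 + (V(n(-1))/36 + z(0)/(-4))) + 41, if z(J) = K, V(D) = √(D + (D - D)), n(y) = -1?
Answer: 41 - 43*√(765 + I)/3 ≈ -355.44 - 0.25911*I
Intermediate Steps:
V(D) = √D (V(D) = √(D + 0) = √D)
z(J) = -1
-86*√(21 + (V(n(-1))/36 + z(0)/(-4))) + 41 = -86*√(21 + (√(-1)/36 - 1/(-4))) + 41 = -86*√(21 + (I*(1/36) - 1*(-¼))) + 41 = -86*√(21 + (I/36 + ¼)) + 41 = -86*√(21 + (¼ + I/36)) + 41 = -86*√(85/4 + I/36) + 41 = 41 - 86*√(85/4 + I/36)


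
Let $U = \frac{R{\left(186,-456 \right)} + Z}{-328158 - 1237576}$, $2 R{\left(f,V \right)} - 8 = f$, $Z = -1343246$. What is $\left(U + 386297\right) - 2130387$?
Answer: $- \frac{2730779668911}{1565734} \approx -1.7441 \cdot 10^{6}$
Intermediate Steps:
$R{\left(f,V \right)} = 4 + \frac{f}{2}$
$U = \frac{1343149}{1565734}$ ($U = \frac{\left(4 + \frac{1}{2} \cdot 186\right) - 1343246}{-328158 - 1237576} = \frac{\left(4 + 93\right) - 1343246}{-1565734} = \left(97 - 1343246\right) \left(- \frac{1}{1565734}\right) = \left(-1343149\right) \left(- \frac{1}{1565734}\right) = \frac{1343149}{1565734} \approx 0.85784$)
$\left(U + 386297\right) - 2130387 = \left(\frac{1343149}{1565734} + 386297\right) - 2130387 = \frac{604839690147}{1565734} - 2130387 = - \frac{2730779668911}{1565734}$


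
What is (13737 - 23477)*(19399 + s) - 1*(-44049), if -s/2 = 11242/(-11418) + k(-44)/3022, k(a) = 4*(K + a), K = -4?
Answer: -148154825474699/784209 ≈ -1.8892e+8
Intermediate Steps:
k(a) = -16 + 4*a (k(a) = 4*(-4 + a) = -16 + 4*a)
s = 1643890/784209 (s = -2*(11242/(-11418) + (-16 + 4*(-44))/3022) = -2*(11242*(-1/11418) + (-16 - 176)*(1/3022)) = -2*(-511/519 - 192*1/3022) = -2*(-511/519 - 96/1511) = -2*(-821945/784209) = 1643890/784209 ≈ 2.0962)
(13737 - 23477)*(19399 + s) - 1*(-44049) = (13737 - 23477)*(19399 + 1643890/784209) - 1*(-44049) = -9740*15214514281/784209 + 44049 = -148189369096940/784209 + 44049 = -148154825474699/784209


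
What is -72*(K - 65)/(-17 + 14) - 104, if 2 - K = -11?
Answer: -1352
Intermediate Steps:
K = 13 (K = 2 - 1*(-11) = 2 + 11 = 13)
-72*(K - 65)/(-17 + 14) - 104 = -72*(13 - 65)/(-17 + 14) - 104 = -(-3744)/(-3) - 104 = -(-3744)*(-1)/3 - 104 = -72*52/3 - 104 = -1248 - 104 = -1352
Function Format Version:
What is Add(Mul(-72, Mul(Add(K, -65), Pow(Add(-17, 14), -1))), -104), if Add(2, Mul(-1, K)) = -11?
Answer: -1352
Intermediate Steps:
K = 13 (K = Add(2, Mul(-1, -11)) = Add(2, 11) = 13)
Add(Mul(-72, Mul(Add(K, -65), Pow(Add(-17, 14), -1))), -104) = Add(Mul(-72, Mul(Add(13, -65), Pow(Add(-17, 14), -1))), -104) = Add(Mul(-72, Mul(-52, Pow(-3, -1))), -104) = Add(Mul(-72, Mul(-52, Rational(-1, 3))), -104) = Add(Mul(-72, Rational(52, 3)), -104) = Add(-1248, -104) = -1352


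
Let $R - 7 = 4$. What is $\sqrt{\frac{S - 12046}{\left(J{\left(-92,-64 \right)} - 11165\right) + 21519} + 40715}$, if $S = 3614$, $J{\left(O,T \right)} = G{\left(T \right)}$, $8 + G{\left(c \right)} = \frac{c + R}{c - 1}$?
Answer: $\frac{\sqrt{629786923795}}{3933} \approx 201.78$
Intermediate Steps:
$R = 11$ ($R = 7 + 4 = 11$)
$G{\left(c \right)} = -8 + \frac{11 + c}{-1 + c}$ ($G{\left(c \right)} = -8 + \frac{c + 11}{c - 1} = -8 + \frac{11 + c}{-1 + c}$)
$J{\left(O,T \right)} = \frac{19 - 7 T}{-1 + T}$
$\sqrt{\frac{S - 12046}{\left(J{\left(-92,-64 \right)} - 11165\right) + 21519} + 40715} = \sqrt{\frac{3614 - 12046}{\left(\frac{19 - -448}{-1 - 64} - 11165\right) + 21519} + 40715} = \sqrt{- \frac{8432}{\left(\frac{19 + 448}{-65} - 11165\right) + 21519} + 40715} = \sqrt{- \frac{8432}{\left(\left(- \frac{1}{65}\right) 467 - 11165\right) + 21519} + 40715} = \sqrt{- \frac{8432}{\left(- \frac{467}{65} - 11165\right) + 21519} + 40715} = \sqrt{- \frac{8432}{- \frac{726192}{65} + 21519} + 40715} = \sqrt{- \frac{8432}{\frac{672543}{65}} + 40715} = \sqrt{\left(-8432\right) \frac{65}{672543} + 40715} = \sqrt{- \frac{548080}{672543} + 40715} = \sqrt{\frac{27382040165}{672543}} = \frac{\sqrt{629786923795}}{3933}$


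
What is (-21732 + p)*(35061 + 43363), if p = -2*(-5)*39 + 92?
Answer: -1666510000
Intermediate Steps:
p = 482 (p = 10*39 + 92 = 390 + 92 = 482)
(-21732 + p)*(35061 + 43363) = (-21732 + 482)*(35061 + 43363) = -21250*78424 = -1666510000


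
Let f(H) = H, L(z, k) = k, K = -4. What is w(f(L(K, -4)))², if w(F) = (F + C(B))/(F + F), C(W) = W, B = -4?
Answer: 1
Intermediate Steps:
w(F) = (-4 + F)/(2*F) (w(F) = (F - 4)/(F + F) = (-4 + F)/((2*F)) = (-4 + F)*(1/(2*F)) = (-4 + F)/(2*F))
w(f(L(K, -4)))² = ((½)*(-4 - 4)/(-4))² = ((½)*(-¼)*(-8))² = 1² = 1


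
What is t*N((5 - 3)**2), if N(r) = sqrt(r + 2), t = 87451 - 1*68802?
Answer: 18649*sqrt(6) ≈ 45681.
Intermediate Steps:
t = 18649 (t = 87451 - 68802 = 18649)
N(r) = sqrt(2 + r)
t*N((5 - 3)**2) = 18649*sqrt(2 + (5 - 3)**2) = 18649*sqrt(2 + 2**2) = 18649*sqrt(2 + 4) = 18649*sqrt(6)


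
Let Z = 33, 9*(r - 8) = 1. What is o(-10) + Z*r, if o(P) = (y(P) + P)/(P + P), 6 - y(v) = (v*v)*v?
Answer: 3268/15 ≈ 217.87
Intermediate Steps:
r = 73/9 (r = 8 + (⅑)*1 = 8 + ⅑ = 73/9 ≈ 8.1111)
y(v) = 6 - v³ (y(v) = 6 - v*v*v = 6 - v²*v = 6 - v³)
o(P) = (6 + P - P³)/(2*P) (o(P) = ((6 - P³) + P)/(P + P) = (6 + P - P³)/((2*P)) = (6 + P - P³)*(1/(2*P)) = (6 + P - P³)/(2*P))
o(-10) + Z*r = (½)*(6 - 10 - 1*(-10)³)/(-10) + 33*(73/9) = (½)*(-⅒)*(6 - 10 - 1*(-1000)) + 803/3 = (½)*(-⅒)*(6 - 10 + 1000) + 803/3 = (½)*(-⅒)*996 + 803/3 = -249/5 + 803/3 = 3268/15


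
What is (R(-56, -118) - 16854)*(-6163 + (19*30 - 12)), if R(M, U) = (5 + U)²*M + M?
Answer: 4102714270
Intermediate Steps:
R(M, U) = M + M*(5 + U)² (R(M, U) = M*(5 + U)² + M = M + M*(5 + U)²)
(R(-56, -118) - 16854)*(-6163 + (19*30 - 12)) = (-56*(1 + (5 - 118)²) - 16854)*(-6163 + (19*30 - 12)) = (-56*(1 + (-113)²) - 16854)*(-6163 + (570 - 12)) = (-56*(1 + 12769) - 16854)*(-6163 + 558) = (-56*12770 - 16854)*(-5605) = (-715120 - 16854)*(-5605) = -731974*(-5605) = 4102714270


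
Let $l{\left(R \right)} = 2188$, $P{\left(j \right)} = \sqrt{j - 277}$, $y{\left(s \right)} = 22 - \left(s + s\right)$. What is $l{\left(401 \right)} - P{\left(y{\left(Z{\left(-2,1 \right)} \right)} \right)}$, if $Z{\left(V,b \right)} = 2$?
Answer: $2188 - i \sqrt{259} \approx 2188.0 - 16.093 i$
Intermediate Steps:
$y{\left(s \right)} = 22 - 2 s$
$P{\left(j \right)} = \sqrt{-277 + j}$
$l{\left(401 \right)} - P{\left(y{\left(Z{\left(-2,1 \right)} \right)} \right)} = 2188 - \sqrt{-277 + \left(22 - 4\right)} = 2188 - \sqrt{-277 + 18} = 2188 - \sqrt{-259} = 2188 - i \sqrt{259}$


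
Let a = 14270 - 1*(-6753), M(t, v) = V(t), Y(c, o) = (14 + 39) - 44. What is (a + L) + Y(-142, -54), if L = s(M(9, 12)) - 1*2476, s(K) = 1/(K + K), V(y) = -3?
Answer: 111335/6 ≈ 18556.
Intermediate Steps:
Y(c, o) = 9 (Y(c, o) = 53 - 44 = 9)
M(t, v) = -3
s(K) = 1/(2*K)
L = -14857/6 (L = (½)/(-3) - 1*2476 = (½)*(-⅓) - 2476 = -⅙ - 2476 = -14857/6 ≈ -2476.2)
a = 21023 (a = 14270 + 6753 = 21023)
(a + L) + Y(-142, -54) = (21023 - 14857/6) + 9 = 111281/6 + 9 = 111335/6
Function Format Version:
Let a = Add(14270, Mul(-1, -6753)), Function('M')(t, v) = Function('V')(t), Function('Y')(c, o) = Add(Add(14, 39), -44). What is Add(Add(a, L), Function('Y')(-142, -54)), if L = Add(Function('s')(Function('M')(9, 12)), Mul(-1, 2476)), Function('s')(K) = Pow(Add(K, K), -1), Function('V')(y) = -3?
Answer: Rational(111335, 6) ≈ 18556.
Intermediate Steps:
Function('Y')(c, o) = 9 (Function('Y')(c, o) = Add(53, -44) = 9)
Function('M')(t, v) = -3
Function('s')(K) = Mul(Rational(1, 2), Pow(K, -1)) (Function('s')(K) = Pow(Mul(2, K), -1) = Mul(Rational(1, 2), Pow(K, -1)))
L = Rational(-14857, 6) (L = Add(Mul(Rational(1, 2), Pow(-3, -1)), Mul(-1, 2476)) = Add(Mul(Rational(1, 2), Rational(-1, 3)), -2476) = Add(Rational(-1, 6), -2476) = Rational(-14857, 6) ≈ -2476.2)
a = 21023 (a = Add(14270, 6753) = 21023)
Add(Add(a, L), Function('Y')(-142, -54)) = Add(Add(21023, Rational(-14857, 6)), 9) = Add(Rational(111281, 6), 9) = Rational(111335, 6)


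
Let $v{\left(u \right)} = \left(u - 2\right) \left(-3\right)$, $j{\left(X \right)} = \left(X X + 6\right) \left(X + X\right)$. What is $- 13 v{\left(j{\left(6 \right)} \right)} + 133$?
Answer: $19711$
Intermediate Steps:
$j{\left(X \right)} = 2 X \left(6 + X^{2}\right)$ ($j{\left(X \right)} = \left(X^{2} + 6\right) 2 X = \left(6 + X^{2}\right) 2 X = 2 X \left(6 + X^{2}\right)$)
$v{\left(u \right)} = 6 - 3 u$ ($v{\left(u \right)} = \left(-2 + u\right) \left(-3\right) = 6 - 3 u$)
$- 13 v{\left(j{\left(6 \right)} \right)} + 133 = - 13 \left(6 - 3 \cdot 2 \cdot 6 \left(6 + 6^{2}\right)\right) + 133 = - 13 \left(6 - 3 \cdot 2 \cdot 6 \left(6 + 36\right)\right) + 133 = - 13 \left(6 - 3 \cdot 2 \cdot 6 \cdot 42\right) + 133 = - 13 \left(6 - 1512\right) + 133 = \left(-13\right) \left(-1506\right) + 133 = 19578 + 133 = 19711$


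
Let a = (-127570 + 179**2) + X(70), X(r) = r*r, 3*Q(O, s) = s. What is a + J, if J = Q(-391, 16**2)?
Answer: -271631/3 ≈ -90544.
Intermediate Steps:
Q(O, s) = s/3
X(r) = r**2
J = 256/3 (J = (1/3)*16**2 = (1/3)*256 = 256/3 ≈ 85.333)
a = -90629 (a = (-127570 + 179**2) + 70**2 = (-127570 + 32041) + 4900 = -95529 + 4900 = -90629)
a + J = -90629 + 256/3 = -271631/3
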